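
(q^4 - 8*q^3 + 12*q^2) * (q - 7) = q^5 - 15*q^4 + 68*q^3 - 84*q^2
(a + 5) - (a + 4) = 1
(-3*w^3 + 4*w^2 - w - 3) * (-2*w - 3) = 6*w^4 + w^3 - 10*w^2 + 9*w + 9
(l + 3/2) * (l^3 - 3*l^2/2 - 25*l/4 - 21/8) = l^4 - 17*l^2/2 - 12*l - 63/16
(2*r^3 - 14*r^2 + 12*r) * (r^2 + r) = 2*r^5 - 12*r^4 - 2*r^3 + 12*r^2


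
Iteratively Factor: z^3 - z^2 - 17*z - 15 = (z + 3)*(z^2 - 4*z - 5) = (z + 1)*(z + 3)*(z - 5)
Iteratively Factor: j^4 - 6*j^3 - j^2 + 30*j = (j + 2)*(j^3 - 8*j^2 + 15*j) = (j - 3)*(j + 2)*(j^2 - 5*j) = (j - 5)*(j - 3)*(j + 2)*(j)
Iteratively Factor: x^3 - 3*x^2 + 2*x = (x)*(x^2 - 3*x + 2) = x*(x - 1)*(x - 2)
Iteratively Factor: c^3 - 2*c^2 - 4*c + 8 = (c + 2)*(c^2 - 4*c + 4) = (c - 2)*(c + 2)*(c - 2)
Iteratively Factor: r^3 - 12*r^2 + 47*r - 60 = (r - 5)*(r^2 - 7*r + 12) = (r - 5)*(r - 3)*(r - 4)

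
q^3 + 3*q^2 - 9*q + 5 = (q - 1)^2*(q + 5)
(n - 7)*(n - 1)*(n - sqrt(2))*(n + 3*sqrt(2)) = n^4 - 8*n^3 + 2*sqrt(2)*n^3 - 16*sqrt(2)*n^2 + n^2 + 14*sqrt(2)*n + 48*n - 42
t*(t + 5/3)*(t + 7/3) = t^3 + 4*t^2 + 35*t/9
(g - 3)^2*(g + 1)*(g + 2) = g^4 - 3*g^3 - 7*g^2 + 15*g + 18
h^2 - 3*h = h*(h - 3)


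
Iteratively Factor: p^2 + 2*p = (p)*(p + 2)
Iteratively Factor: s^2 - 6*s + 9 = (s - 3)*(s - 3)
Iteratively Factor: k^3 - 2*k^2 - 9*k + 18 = (k + 3)*(k^2 - 5*k + 6) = (k - 3)*(k + 3)*(k - 2)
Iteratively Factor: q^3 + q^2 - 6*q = (q + 3)*(q^2 - 2*q) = (q - 2)*(q + 3)*(q)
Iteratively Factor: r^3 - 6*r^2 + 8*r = (r - 4)*(r^2 - 2*r) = r*(r - 4)*(r - 2)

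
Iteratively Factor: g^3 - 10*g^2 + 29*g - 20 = (g - 5)*(g^2 - 5*g + 4) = (g - 5)*(g - 4)*(g - 1)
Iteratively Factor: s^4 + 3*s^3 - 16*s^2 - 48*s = (s)*(s^3 + 3*s^2 - 16*s - 48) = s*(s + 4)*(s^2 - s - 12) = s*(s + 3)*(s + 4)*(s - 4)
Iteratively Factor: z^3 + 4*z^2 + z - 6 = (z - 1)*(z^2 + 5*z + 6) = (z - 1)*(z + 2)*(z + 3)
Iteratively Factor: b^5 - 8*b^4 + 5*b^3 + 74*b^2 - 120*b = (b + 3)*(b^4 - 11*b^3 + 38*b^2 - 40*b) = b*(b + 3)*(b^3 - 11*b^2 + 38*b - 40) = b*(b - 5)*(b + 3)*(b^2 - 6*b + 8) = b*(b - 5)*(b - 2)*(b + 3)*(b - 4)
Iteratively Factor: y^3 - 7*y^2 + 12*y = (y - 3)*(y^2 - 4*y) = (y - 4)*(y - 3)*(y)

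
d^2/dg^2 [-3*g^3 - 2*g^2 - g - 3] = -18*g - 4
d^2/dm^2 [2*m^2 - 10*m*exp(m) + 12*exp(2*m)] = -10*m*exp(m) + 48*exp(2*m) - 20*exp(m) + 4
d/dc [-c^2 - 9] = -2*c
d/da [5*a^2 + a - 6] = 10*a + 1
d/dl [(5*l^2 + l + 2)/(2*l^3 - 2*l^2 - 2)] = (-l*(3*l - 2)*(5*l^2 + l + 2) + (-10*l - 1)*(-l^3 + l^2 + 1))/(2*(-l^3 + l^2 + 1)^2)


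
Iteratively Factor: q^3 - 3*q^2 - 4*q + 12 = (q - 2)*(q^2 - q - 6) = (q - 3)*(q - 2)*(q + 2)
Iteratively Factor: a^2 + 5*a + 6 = (a + 3)*(a + 2)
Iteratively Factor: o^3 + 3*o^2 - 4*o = (o)*(o^2 + 3*o - 4) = o*(o - 1)*(o + 4)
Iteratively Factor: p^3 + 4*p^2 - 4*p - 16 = (p - 2)*(p^2 + 6*p + 8) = (p - 2)*(p + 4)*(p + 2)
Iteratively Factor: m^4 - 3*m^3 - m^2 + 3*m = (m + 1)*(m^3 - 4*m^2 + 3*m) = m*(m + 1)*(m^2 - 4*m + 3) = m*(m - 1)*(m + 1)*(m - 3)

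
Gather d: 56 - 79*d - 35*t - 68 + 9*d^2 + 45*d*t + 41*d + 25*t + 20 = 9*d^2 + d*(45*t - 38) - 10*t + 8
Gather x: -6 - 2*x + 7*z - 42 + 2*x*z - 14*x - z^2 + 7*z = x*(2*z - 16) - z^2 + 14*z - 48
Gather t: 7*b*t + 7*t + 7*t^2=7*t^2 + t*(7*b + 7)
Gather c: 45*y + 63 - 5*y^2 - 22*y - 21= -5*y^2 + 23*y + 42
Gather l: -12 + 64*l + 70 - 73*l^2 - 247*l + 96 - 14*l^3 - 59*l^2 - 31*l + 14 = -14*l^3 - 132*l^2 - 214*l + 168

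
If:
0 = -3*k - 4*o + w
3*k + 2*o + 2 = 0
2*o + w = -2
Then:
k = -2/3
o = 0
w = -2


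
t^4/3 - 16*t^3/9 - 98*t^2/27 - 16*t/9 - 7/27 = (t/3 + 1/3)*(t - 7)*(t + 1/3)^2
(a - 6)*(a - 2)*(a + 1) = a^3 - 7*a^2 + 4*a + 12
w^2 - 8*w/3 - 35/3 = (w - 5)*(w + 7/3)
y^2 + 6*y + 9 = (y + 3)^2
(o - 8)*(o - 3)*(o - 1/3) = o^3 - 34*o^2/3 + 83*o/3 - 8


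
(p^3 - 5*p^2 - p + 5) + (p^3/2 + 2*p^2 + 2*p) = 3*p^3/2 - 3*p^2 + p + 5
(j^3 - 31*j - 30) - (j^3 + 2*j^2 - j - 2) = -2*j^2 - 30*j - 28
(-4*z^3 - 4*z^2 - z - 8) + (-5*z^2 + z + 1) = -4*z^3 - 9*z^2 - 7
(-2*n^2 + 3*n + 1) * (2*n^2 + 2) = -4*n^4 + 6*n^3 - 2*n^2 + 6*n + 2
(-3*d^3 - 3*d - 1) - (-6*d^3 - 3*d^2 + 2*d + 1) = 3*d^3 + 3*d^2 - 5*d - 2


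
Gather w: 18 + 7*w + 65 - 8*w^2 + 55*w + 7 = -8*w^2 + 62*w + 90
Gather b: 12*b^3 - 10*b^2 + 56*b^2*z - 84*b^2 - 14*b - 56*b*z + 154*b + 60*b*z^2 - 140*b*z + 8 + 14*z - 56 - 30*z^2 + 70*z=12*b^3 + b^2*(56*z - 94) + b*(60*z^2 - 196*z + 140) - 30*z^2 + 84*z - 48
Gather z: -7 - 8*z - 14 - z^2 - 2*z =-z^2 - 10*z - 21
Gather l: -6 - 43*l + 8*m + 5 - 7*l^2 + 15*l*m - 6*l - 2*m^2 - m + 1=-7*l^2 + l*(15*m - 49) - 2*m^2 + 7*m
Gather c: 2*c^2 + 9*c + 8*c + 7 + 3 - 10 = 2*c^2 + 17*c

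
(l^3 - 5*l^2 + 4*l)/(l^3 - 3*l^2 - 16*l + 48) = l*(l - 1)/(l^2 + l - 12)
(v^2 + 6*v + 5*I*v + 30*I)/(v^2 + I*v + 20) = (v + 6)/(v - 4*I)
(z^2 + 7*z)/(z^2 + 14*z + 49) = z/(z + 7)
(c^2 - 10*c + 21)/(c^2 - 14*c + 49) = (c - 3)/(c - 7)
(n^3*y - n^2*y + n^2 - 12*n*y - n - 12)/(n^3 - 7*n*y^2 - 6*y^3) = (-n^3*y + n^2*y - n^2 + 12*n*y + n + 12)/(-n^3 + 7*n*y^2 + 6*y^3)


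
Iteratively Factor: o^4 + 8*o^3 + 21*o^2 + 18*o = (o + 2)*(o^3 + 6*o^2 + 9*o) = (o + 2)*(o + 3)*(o^2 + 3*o) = o*(o + 2)*(o + 3)*(o + 3)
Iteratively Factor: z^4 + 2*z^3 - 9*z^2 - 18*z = (z + 3)*(z^3 - z^2 - 6*z) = z*(z + 3)*(z^2 - z - 6) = z*(z + 2)*(z + 3)*(z - 3)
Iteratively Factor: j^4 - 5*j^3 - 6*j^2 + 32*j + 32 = (j + 1)*(j^3 - 6*j^2 + 32) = (j - 4)*(j + 1)*(j^2 - 2*j - 8) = (j - 4)*(j + 1)*(j + 2)*(j - 4)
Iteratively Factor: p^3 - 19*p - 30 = (p + 2)*(p^2 - 2*p - 15) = (p + 2)*(p + 3)*(p - 5)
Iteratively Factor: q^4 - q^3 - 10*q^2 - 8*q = (q + 2)*(q^3 - 3*q^2 - 4*q) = (q - 4)*(q + 2)*(q^2 + q) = q*(q - 4)*(q + 2)*(q + 1)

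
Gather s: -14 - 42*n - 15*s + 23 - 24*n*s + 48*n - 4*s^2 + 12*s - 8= 6*n - 4*s^2 + s*(-24*n - 3) + 1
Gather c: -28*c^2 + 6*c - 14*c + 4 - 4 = -28*c^2 - 8*c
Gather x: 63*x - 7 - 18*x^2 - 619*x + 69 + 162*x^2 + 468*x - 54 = 144*x^2 - 88*x + 8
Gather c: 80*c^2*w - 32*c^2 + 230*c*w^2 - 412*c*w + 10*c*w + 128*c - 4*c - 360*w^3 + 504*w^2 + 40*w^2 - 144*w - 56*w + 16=c^2*(80*w - 32) + c*(230*w^2 - 402*w + 124) - 360*w^3 + 544*w^2 - 200*w + 16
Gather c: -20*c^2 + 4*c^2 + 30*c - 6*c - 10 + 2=-16*c^2 + 24*c - 8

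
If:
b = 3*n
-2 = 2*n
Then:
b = -3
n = -1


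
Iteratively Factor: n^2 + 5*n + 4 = (n + 1)*(n + 4)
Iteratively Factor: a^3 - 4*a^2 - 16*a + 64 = (a - 4)*(a^2 - 16) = (a - 4)^2*(a + 4)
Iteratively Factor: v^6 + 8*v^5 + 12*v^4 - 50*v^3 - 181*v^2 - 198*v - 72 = (v - 3)*(v^5 + 11*v^4 + 45*v^3 + 85*v^2 + 74*v + 24) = (v - 3)*(v + 1)*(v^4 + 10*v^3 + 35*v^2 + 50*v + 24) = (v - 3)*(v + 1)*(v + 2)*(v^3 + 8*v^2 + 19*v + 12) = (v - 3)*(v + 1)*(v + 2)*(v + 3)*(v^2 + 5*v + 4) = (v - 3)*(v + 1)*(v + 2)*(v + 3)*(v + 4)*(v + 1)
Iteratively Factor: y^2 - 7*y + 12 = (y - 4)*(y - 3)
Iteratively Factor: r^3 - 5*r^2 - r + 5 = (r - 1)*(r^2 - 4*r - 5) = (r - 5)*(r - 1)*(r + 1)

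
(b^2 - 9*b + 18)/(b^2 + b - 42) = (b - 3)/(b + 7)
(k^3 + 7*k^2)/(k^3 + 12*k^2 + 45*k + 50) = k^2*(k + 7)/(k^3 + 12*k^2 + 45*k + 50)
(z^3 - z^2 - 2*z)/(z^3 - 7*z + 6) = z*(z + 1)/(z^2 + 2*z - 3)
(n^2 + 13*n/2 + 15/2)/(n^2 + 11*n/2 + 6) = (n + 5)/(n + 4)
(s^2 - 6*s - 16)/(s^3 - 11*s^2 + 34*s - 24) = (s^2 - 6*s - 16)/(s^3 - 11*s^2 + 34*s - 24)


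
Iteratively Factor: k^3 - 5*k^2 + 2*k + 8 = (k - 4)*(k^2 - k - 2) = (k - 4)*(k - 2)*(k + 1)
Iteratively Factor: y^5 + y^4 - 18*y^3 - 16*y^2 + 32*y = (y)*(y^4 + y^3 - 18*y^2 - 16*y + 32) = y*(y + 2)*(y^3 - y^2 - 16*y + 16) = y*(y + 2)*(y + 4)*(y^2 - 5*y + 4) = y*(y - 4)*(y + 2)*(y + 4)*(y - 1)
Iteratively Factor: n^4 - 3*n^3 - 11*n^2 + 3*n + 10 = (n + 2)*(n^3 - 5*n^2 - n + 5) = (n - 1)*(n + 2)*(n^2 - 4*n - 5) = (n - 1)*(n + 1)*(n + 2)*(n - 5)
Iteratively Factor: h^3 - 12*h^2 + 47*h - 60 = (h - 3)*(h^2 - 9*h + 20) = (h - 4)*(h - 3)*(h - 5)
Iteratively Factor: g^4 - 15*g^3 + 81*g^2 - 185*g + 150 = (g - 5)*(g^3 - 10*g^2 + 31*g - 30) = (g - 5)^2*(g^2 - 5*g + 6) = (g - 5)^2*(g - 3)*(g - 2)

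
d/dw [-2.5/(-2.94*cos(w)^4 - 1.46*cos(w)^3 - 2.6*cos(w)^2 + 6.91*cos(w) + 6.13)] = (29.4*cos(w)^3 + 10.95*cos(w)^2 + 13.0*cos(w) - 17.275)*sin(w)/(2.94*cos(w)^4 + 1.46*cos(w)^3 + 2.6*cos(w)^2 - 6.91*cos(w) - 6.13)^2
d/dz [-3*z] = -3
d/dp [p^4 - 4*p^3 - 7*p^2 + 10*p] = 4*p^3 - 12*p^2 - 14*p + 10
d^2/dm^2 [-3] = 0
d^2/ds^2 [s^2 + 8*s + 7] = 2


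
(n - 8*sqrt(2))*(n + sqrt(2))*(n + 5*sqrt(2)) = n^3 - 2*sqrt(2)*n^2 - 86*n - 80*sqrt(2)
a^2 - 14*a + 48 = (a - 8)*(a - 6)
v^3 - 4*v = v*(v - 2)*(v + 2)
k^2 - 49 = (k - 7)*(k + 7)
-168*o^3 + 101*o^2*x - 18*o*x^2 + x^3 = (-8*o + x)*(-7*o + x)*(-3*o + x)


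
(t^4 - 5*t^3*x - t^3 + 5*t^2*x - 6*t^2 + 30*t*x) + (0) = t^4 - 5*t^3*x - t^3 + 5*t^2*x - 6*t^2 + 30*t*x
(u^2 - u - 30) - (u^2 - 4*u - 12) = 3*u - 18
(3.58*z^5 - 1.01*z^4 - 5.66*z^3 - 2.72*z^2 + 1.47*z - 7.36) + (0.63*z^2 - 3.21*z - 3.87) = 3.58*z^5 - 1.01*z^4 - 5.66*z^3 - 2.09*z^2 - 1.74*z - 11.23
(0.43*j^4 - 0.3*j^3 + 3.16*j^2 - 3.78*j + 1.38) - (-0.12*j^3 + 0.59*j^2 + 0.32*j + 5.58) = 0.43*j^4 - 0.18*j^3 + 2.57*j^2 - 4.1*j - 4.2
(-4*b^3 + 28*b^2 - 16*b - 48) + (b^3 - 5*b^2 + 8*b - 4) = -3*b^3 + 23*b^2 - 8*b - 52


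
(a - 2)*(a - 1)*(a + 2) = a^3 - a^2 - 4*a + 4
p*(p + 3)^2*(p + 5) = p^4 + 11*p^3 + 39*p^2 + 45*p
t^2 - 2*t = t*(t - 2)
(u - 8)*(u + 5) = u^2 - 3*u - 40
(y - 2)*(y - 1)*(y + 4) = y^3 + y^2 - 10*y + 8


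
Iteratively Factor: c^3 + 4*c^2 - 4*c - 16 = (c - 2)*(c^2 + 6*c + 8) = (c - 2)*(c + 4)*(c + 2)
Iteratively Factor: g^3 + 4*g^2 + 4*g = (g)*(g^2 + 4*g + 4) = g*(g + 2)*(g + 2)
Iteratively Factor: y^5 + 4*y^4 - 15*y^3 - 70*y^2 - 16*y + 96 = (y + 4)*(y^4 - 15*y^2 - 10*y + 24) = (y + 2)*(y + 4)*(y^3 - 2*y^2 - 11*y + 12) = (y - 1)*(y + 2)*(y + 4)*(y^2 - y - 12) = (y - 1)*(y + 2)*(y + 3)*(y + 4)*(y - 4)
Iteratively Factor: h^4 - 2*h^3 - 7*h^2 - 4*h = (h - 4)*(h^3 + 2*h^2 + h) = h*(h - 4)*(h^2 + 2*h + 1) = h*(h - 4)*(h + 1)*(h + 1)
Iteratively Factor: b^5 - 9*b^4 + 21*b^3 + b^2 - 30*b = (b)*(b^4 - 9*b^3 + 21*b^2 + b - 30) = b*(b + 1)*(b^3 - 10*b^2 + 31*b - 30) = b*(b - 3)*(b + 1)*(b^2 - 7*b + 10) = b*(b - 3)*(b - 2)*(b + 1)*(b - 5)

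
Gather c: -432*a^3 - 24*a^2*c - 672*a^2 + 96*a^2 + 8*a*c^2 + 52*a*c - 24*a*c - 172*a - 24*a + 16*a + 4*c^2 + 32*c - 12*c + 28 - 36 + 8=-432*a^3 - 576*a^2 - 180*a + c^2*(8*a + 4) + c*(-24*a^2 + 28*a + 20)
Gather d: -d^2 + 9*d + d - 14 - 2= -d^2 + 10*d - 16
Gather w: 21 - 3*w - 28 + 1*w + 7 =-2*w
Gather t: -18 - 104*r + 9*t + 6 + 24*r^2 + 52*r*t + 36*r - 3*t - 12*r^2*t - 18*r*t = 24*r^2 - 68*r + t*(-12*r^2 + 34*r + 6) - 12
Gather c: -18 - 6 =-24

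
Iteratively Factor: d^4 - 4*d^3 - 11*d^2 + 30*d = (d - 5)*(d^3 + d^2 - 6*d) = (d - 5)*(d + 3)*(d^2 - 2*d) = (d - 5)*(d - 2)*(d + 3)*(d)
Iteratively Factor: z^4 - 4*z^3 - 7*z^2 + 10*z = (z)*(z^3 - 4*z^2 - 7*z + 10) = z*(z + 2)*(z^2 - 6*z + 5) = z*(z - 5)*(z + 2)*(z - 1)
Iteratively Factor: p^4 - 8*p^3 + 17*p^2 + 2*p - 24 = (p - 3)*(p^3 - 5*p^2 + 2*p + 8) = (p - 3)*(p + 1)*(p^2 - 6*p + 8) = (p - 3)*(p - 2)*(p + 1)*(p - 4)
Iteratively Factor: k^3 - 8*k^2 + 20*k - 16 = (k - 2)*(k^2 - 6*k + 8) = (k - 2)^2*(k - 4)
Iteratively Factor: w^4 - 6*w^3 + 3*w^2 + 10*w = (w - 5)*(w^3 - w^2 - 2*w) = w*(w - 5)*(w^2 - w - 2) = w*(w - 5)*(w + 1)*(w - 2)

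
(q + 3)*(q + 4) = q^2 + 7*q + 12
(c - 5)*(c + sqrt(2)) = c^2 - 5*c + sqrt(2)*c - 5*sqrt(2)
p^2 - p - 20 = (p - 5)*(p + 4)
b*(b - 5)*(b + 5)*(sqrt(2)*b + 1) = sqrt(2)*b^4 + b^3 - 25*sqrt(2)*b^2 - 25*b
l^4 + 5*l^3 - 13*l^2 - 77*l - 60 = (l - 4)*(l + 1)*(l + 3)*(l + 5)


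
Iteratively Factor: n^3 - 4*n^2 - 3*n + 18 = (n + 2)*(n^2 - 6*n + 9) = (n - 3)*(n + 2)*(n - 3)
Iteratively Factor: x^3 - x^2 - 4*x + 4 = (x + 2)*(x^2 - 3*x + 2) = (x - 1)*(x + 2)*(x - 2)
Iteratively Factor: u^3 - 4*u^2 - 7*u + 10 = (u - 5)*(u^2 + u - 2) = (u - 5)*(u + 2)*(u - 1)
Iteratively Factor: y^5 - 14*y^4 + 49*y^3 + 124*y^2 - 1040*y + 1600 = (y - 4)*(y^4 - 10*y^3 + 9*y^2 + 160*y - 400) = (y - 5)*(y - 4)*(y^3 - 5*y^2 - 16*y + 80) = (y - 5)*(y - 4)*(y + 4)*(y^2 - 9*y + 20) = (y - 5)*(y - 4)^2*(y + 4)*(y - 5)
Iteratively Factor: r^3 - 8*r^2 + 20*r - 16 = (r - 2)*(r^2 - 6*r + 8) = (r - 4)*(r - 2)*(r - 2)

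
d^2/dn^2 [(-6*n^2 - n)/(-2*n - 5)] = 280/(8*n^3 + 60*n^2 + 150*n + 125)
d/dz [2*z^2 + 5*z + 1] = 4*z + 5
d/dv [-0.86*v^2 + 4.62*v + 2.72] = 4.62 - 1.72*v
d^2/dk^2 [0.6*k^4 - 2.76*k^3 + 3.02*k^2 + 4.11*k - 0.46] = 7.2*k^2 - 16.56*k + 6.04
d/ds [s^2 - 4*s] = 2*s - 4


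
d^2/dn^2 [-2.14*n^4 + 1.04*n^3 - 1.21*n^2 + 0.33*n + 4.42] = -25.68*n^2 + 6.24*n - 2.42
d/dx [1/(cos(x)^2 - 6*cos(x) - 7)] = 2*(cos(x) - 3)*sin(x)/(sin(x)^2 + 6*cos(x) + 6)^2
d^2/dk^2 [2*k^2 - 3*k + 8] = 4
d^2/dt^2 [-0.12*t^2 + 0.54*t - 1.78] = -0.240000000000000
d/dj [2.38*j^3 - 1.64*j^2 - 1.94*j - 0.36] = 7.14*j^2 - 3.28*j - 1.94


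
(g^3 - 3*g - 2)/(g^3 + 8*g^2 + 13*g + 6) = (g - 2)/(g + 6)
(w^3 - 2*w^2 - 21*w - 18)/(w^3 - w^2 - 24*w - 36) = (w + 1)/(w + 2)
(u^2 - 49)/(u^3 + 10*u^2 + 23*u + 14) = (u - 7)/(u^2 + 3*u + 2)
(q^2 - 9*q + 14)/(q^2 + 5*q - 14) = (q - 7)/(q + 7)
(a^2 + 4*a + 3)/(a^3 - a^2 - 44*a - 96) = (a + 1)/(a^2 - 4*a - 32)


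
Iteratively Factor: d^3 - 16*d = (d - 4)*(d^2 + 4*d) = (d - 4)*(d + 4)*(d)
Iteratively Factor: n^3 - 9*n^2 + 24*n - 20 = (n - 2)*(n^2 - 7*n + 10) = (n - 2)^2*(n - 5)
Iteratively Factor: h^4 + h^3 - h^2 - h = (h)*(h^3 + h^2 - h - 1) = h*(h - 1)*(h^2 + 2*h + 1) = h*(h - 1)*(h + 1)*(h + 1)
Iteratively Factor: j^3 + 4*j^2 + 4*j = (j + 2)*(j^2 + 2*j) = j*(j + 2)*(j + 2)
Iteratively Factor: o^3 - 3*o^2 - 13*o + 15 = (o - 5)*(o^2 + 2*o - 3) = (o - 5)*(o + 3)*(o - 1)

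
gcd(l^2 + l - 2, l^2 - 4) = l + 2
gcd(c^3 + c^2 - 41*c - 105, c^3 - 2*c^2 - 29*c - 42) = c^2 - 4*c - 21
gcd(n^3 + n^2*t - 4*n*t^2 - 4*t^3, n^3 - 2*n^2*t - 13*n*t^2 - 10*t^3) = n^2 + 3*n*t + 2*t^2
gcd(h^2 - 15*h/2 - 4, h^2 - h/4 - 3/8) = h + 1/2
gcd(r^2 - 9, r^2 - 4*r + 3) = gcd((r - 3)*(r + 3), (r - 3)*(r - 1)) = r - 3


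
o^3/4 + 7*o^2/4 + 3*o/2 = o*(o/4 + 1/4)*(o + 6)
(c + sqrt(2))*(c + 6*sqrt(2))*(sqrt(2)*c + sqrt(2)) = sqrt(2)*c^3 + sqrt(2)*c^2 + 14*c^2 + 14*c + 12*sqrt(2)*c + 12*sqrt(2)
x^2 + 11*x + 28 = (x + 4)*(x + 7)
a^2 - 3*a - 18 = (a - 6)*(a + 3)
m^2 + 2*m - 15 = (m - 3)*(m + 5)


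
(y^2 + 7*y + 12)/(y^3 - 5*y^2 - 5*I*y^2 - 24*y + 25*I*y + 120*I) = (y + 4)/(y^2 - y*(8 + 5*I) + 40*I)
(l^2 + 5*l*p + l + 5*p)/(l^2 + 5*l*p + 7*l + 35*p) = (l + 1)/(l + 7)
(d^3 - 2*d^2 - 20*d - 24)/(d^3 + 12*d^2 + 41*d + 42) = (d^2 - 4*d - 12)/(d^2 + 10*d + 21)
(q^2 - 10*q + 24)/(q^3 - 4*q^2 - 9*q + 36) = (q - 6)/(q^2 - 9)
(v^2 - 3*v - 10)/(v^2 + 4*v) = (v^2 - 3*v - 10)/(v*(v + 4))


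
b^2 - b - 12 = (b - 4)*(b + 3)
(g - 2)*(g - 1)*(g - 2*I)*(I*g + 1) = I*g^4 + 3*g^3 - 3*I*g^3 - 9*g^2 + 6*g + 6*I*g - 4*I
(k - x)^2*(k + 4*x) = k^3 + 2*k^2*x - 7*k*x^2 + 4*x^3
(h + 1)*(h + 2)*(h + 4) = h^3 + 7*h^2 + 14*h + 8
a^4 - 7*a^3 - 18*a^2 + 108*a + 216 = (a - 6)^2*(a + 2)*(a + 3)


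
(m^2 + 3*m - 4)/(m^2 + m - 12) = (m - 1)/(m - 3)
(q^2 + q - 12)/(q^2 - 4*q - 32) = (q - 3)/(q - 8)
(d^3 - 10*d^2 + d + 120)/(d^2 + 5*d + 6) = (d^2 - 13*d + 40)/(d + 2)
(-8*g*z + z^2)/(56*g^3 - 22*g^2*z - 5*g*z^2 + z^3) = z*(-8*g + z)/(56*g^3 - 22*g^2*z - 5*g*z^2 + z^3)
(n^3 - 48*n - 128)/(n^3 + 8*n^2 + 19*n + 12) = (n^2 - 4*n - 32)/(n^2 + 4*n + 3)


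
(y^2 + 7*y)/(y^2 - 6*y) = (y + 7)/(y - 6)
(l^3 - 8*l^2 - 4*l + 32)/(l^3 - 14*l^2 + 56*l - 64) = (l + 2)/(l - 4)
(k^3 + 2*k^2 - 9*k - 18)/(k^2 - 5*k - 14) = (k^2 - 9)/(k - 7)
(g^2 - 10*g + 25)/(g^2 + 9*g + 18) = (g^2 - 10*g + 25)/(g^2 + 9*g + 18)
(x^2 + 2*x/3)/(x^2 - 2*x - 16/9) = 3*x/(3*x - 8)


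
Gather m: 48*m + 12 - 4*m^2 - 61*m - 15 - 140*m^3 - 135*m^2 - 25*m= -140*m^3 - 139*m^2 - 38*m - 3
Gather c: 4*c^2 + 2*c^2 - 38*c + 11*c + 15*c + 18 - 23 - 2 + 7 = 6*c^2 - 12*c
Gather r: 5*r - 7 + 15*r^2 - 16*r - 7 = 15*r^2 - 11*r - 14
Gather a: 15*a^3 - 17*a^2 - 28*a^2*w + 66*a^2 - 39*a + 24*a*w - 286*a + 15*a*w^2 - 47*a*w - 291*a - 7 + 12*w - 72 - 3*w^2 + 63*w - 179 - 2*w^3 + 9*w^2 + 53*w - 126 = 15*a^3 + a^2*(49 - 28*w) + a*(15*w^2 - 23*w - 616) - 2*w^3 + 6*w^2 + 128*w - 384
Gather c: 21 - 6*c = 21 - 6*c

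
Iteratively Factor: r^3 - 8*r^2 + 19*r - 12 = (r - 4)*(r^2 - 4*r + 3) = (r - 4)*(r - 1)*(r - 3)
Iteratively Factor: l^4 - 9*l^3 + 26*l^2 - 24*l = (l - 4)*(l^3 - 5*l^2 + 6*l) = (l - 4)*(l - 3)*(l^2 - 2*l) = l*(l - 4)*(l - 3)*(l - 2)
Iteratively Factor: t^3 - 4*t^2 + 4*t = (t)*(t^2 - 4*t + 4) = t*(t - 2)*(t - 2)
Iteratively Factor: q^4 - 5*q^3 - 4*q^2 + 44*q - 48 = (q - 4)*(q^3 - q^2 - 8*q + 12) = (q - 4)*(q - 2)*(q^2 + q - 6) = (q - 4)*(q - 2)*(q + 3)*(q - 2)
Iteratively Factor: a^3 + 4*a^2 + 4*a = (a + 2)*(a^2 + 2*a) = (a + 2)^2*(a)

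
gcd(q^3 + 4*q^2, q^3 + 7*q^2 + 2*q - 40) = q + 4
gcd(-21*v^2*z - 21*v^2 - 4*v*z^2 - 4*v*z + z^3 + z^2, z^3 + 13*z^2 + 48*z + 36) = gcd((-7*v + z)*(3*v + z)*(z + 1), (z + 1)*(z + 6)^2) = z + 1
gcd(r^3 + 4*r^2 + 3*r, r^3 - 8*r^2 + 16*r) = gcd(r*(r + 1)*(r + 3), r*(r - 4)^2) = r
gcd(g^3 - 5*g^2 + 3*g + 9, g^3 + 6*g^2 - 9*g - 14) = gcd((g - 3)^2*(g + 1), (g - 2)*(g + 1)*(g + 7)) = g + 1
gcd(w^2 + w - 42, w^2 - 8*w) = 1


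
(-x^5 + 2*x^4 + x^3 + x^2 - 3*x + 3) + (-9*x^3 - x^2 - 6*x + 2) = -x^5 + 2*x^4 - 8*x^3 - 9*x + 5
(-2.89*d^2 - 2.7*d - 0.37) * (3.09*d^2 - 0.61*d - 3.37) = -8.9301*d^4 - 6.5801*d^3 + 10.243*d^2 + 9.3247*d + 1.2469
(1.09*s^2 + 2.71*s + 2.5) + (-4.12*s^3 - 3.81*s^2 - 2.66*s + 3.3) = -4.12*s^3 - 2.72*s^2 + 0.0499999999999998*s + 5.8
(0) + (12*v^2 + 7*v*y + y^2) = 12*v^2 + 7*v*y + y^2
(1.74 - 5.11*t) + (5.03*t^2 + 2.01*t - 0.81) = 5.03*t^2 - 3.1*t + 0.93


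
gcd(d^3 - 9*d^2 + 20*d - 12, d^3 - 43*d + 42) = d^2 - 7*d + 6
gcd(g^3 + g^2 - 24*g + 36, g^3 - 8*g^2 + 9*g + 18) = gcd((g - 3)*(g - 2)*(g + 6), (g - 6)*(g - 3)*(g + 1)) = g - 3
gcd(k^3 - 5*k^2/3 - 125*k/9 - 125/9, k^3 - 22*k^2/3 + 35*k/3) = k - 5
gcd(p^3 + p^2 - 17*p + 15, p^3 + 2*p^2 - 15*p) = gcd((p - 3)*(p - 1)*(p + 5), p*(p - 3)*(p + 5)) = p^2 + 2*p - 15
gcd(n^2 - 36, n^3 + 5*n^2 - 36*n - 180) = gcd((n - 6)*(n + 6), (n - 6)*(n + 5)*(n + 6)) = n^2 - 36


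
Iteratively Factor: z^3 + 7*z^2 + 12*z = (z)*(z^2 + 7*z + 12) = z*(z + 4)*(z + 3)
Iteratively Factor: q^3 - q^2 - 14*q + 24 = (q + 4)*(q^2 - 5*q + 6) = (q - 2)*(q + 4)*(q - 3)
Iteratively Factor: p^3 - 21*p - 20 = (p + 1)*(p^2 - p - 20) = (p + 1)*(p + 4)*(p - 5)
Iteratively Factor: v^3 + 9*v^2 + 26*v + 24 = (v + 3)*(v^2 + 6*v + 8) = (v + 3)*(v + 4)*(v + 2)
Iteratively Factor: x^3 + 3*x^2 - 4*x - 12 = (x - 2)*(x^2 + 5*x + 6) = (x - 2)*(x + 2)*(x + 3)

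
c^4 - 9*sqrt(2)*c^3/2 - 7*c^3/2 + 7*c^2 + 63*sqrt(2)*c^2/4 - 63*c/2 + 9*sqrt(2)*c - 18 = (c - 4)*(c + 1/2)*(c - 3*sqrt(2))*(c - 3*sqrt(2)/2)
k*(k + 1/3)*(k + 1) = k^3 + 4*k^2/3 + k/3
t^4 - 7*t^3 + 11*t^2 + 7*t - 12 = (t - 4)*(t - 3)*(t - 1)*(t + 1)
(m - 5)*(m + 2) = m^2 - 3*m - 10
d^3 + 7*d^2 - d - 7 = (d - 1)*(d + 1)*(d + 7)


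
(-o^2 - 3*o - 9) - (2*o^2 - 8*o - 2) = -3*o^2 + 5*o - 7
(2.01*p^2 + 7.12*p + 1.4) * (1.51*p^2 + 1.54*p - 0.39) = 3.0351*p^4 + 13.8466*p^3 + 12.2949*p^2 - 0.6208*p - 0.546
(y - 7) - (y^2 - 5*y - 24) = -y^2 + 6*y + 17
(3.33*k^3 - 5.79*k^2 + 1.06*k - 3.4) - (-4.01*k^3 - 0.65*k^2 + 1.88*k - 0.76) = 7.34*k^3 - 5.14*k^2 - 0.82*k - 2.64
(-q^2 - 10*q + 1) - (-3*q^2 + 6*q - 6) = 2*q^2 - 16*q + 7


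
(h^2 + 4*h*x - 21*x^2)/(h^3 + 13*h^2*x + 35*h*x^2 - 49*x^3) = (-h + 3*x)/(-h^2 - 6*h*x + 7*x^2)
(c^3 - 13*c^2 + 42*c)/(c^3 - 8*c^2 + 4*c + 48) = c*(c - 7)/(c^2 - 2*c - 8)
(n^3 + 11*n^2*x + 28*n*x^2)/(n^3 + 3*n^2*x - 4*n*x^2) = (-n - 7*x)/(-n + x)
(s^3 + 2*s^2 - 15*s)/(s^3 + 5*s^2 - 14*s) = (s^2 + 2*s - 15)/(s^2 + 5*s - 14)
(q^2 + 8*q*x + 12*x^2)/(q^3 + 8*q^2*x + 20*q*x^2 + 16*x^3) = (q + 6*x)/(q^2 + 6*q*x + 8*x^2)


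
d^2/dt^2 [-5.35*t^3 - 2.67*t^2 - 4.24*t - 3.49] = -32.1*t - 5.34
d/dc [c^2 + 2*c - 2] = 2*c + 2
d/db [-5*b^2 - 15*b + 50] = -10*b - 15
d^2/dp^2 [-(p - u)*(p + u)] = -2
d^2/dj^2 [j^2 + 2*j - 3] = 2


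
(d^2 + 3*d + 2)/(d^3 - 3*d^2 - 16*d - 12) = 1/(d - 6)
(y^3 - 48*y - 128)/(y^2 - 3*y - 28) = (y^2 - 4*y - 32)/(y - 7)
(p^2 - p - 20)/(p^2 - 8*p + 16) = (p^2 - p - 20)/(p^2 - 8*p + 16)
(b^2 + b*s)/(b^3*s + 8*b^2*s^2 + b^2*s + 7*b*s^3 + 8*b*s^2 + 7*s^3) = b/(s*(b^2 + 7*b*s + b + 7*s))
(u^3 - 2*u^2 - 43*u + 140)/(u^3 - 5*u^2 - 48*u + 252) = (u^2 - 9*u + 20)/(u^2 - 12*u + 36)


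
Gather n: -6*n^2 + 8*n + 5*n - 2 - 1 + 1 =-6*n^2 + 13*n - 2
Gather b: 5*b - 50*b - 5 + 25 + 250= 270 - 45*b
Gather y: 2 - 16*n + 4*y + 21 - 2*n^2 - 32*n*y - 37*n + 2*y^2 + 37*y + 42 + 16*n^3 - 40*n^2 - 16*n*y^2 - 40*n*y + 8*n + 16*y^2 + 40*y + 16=16*n^3 - 42*n^2 - 45*n + y^2*(18 - 16*n) + y*(81 - 72*n) + 81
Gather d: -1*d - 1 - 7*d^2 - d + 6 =-7*d^2 - 2*d + 5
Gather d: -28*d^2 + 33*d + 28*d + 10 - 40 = -28*d^2 + 61*d - 30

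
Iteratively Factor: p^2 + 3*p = (p + 3)*(p)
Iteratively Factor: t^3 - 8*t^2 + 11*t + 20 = (t - 5)*(t^2 - 3*t - 4) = (t - 5)*(t - 4)*(t + 1)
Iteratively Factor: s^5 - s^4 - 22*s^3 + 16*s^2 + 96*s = (s + 4)*(s^4 - 5*s^3 - 2*s^2 + 24*s) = (s - 3)*(s + 4)*(s^3 - 2*s^2 - 8*s) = s*(s - 3)*(s + 4)*(s^2 - 2*s - 8) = s*(s - 4)*(s - 3)*(s + 4)*(s + 2)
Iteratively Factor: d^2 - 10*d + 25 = (d - 5)*(d - 5)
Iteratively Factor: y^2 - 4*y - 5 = (y + 1)*(y - 5)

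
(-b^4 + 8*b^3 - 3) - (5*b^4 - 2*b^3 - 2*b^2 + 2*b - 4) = -6*b^4 + 10*b^3 + 2*b^2 - 2*b + 1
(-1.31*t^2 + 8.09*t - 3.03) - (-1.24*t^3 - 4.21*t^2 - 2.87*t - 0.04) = 1.24*t^3 + 2.9*t^2 + 10.96*t - 2.99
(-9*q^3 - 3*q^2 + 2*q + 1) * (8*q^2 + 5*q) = -72*q^5 - 69*q^4 + q^3 + 18*q^2 + 5*q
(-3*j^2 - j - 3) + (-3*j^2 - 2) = -6*j^2 - j - 5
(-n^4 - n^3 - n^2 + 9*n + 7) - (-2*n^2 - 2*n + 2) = -n^4 - n^3 + n^2 + 11*n + 5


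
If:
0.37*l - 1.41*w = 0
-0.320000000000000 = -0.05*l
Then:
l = 6.40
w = 1.68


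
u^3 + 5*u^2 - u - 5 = (u - 1)*(u + 1)*(u + 5)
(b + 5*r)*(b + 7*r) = b^2 + 12*b*r + 35*r^2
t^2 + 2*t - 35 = (t - 5)*(t + 7)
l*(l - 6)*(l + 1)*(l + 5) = l^4 - 31*l^2 - 30*l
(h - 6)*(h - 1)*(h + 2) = h^3 - 5*h^2 - 8*h + 12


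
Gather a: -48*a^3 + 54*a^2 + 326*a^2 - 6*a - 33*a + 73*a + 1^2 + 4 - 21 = -48*a^3 + 380*a^2 + 34*a - 16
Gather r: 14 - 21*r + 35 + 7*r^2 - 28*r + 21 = 7*r^2 - 49*r + 70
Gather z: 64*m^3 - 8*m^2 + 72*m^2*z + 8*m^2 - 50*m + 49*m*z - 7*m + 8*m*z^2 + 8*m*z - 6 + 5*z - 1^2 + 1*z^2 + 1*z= 64*m^3 - 57*m + z^2*(8*m + 1) + z*(72*m^2 + 57*m + 6) - 7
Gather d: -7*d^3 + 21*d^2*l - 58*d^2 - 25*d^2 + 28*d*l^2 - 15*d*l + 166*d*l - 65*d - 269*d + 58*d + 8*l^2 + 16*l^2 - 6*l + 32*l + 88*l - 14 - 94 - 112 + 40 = -7*d^3 + d^2*(21*l - 83) + d*(28*l^2 + 151*l - 276) + 24*l^2 + 114*l - 180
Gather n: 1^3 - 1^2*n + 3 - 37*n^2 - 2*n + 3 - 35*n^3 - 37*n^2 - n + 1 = -35*n^3 - 74*n^2 - 4*n + 8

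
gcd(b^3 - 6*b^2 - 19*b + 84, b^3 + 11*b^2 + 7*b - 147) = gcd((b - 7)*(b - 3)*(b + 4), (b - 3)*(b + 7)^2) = b - 3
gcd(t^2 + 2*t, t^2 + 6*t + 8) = t + 2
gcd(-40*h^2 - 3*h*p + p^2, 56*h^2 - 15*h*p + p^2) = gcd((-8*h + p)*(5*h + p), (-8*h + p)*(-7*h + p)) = -8*h + p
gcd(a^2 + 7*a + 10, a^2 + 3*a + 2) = a + 2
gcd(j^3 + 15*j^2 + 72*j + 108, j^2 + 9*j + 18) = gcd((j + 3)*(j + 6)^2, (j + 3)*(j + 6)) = j^2 + 9*j + 18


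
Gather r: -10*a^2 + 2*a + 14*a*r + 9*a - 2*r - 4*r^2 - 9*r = -10*a^2 + 11*a - 4*r^2 + r*(14*a - 11)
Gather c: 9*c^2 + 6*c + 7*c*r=9*c^2 + c*(7*r + 6)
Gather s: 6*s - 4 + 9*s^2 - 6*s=9*s^2 - 4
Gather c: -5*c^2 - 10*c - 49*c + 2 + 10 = -5*c^2 - 59*c + 12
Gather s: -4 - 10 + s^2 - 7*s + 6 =s^2 - 7*s - 8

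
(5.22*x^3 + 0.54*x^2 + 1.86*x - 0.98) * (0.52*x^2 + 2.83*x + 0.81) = 2.7144*x^5 + 15.0534*x^4 + 6.7236*x^3 + 5.1916*x^2 - 1.2668*x - 0.7938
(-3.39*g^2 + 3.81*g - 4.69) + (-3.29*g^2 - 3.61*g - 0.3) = -6.68*g^2 + 0.2*g - 4.99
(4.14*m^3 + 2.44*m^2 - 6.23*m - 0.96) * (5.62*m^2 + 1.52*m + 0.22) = 23.2668*m^5 + 20.0056*m^4 - 30.393*m^3 - 14.328*m^2 - 2.8298*m - 0.2112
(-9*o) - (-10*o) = o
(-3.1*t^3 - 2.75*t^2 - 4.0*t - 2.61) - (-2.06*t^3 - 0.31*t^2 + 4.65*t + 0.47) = -1.04*t^3 - 2.44*t^2 - 8.65*t - 3.08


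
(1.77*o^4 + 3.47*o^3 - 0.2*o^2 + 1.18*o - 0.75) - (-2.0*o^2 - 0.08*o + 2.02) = 1.77*o^4 + 3.47*o^3 + 1.8*o^2 + 1.26*o - 2.77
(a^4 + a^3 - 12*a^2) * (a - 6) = a^5 - 5*a^4 - 18*a^3 + 72*a^2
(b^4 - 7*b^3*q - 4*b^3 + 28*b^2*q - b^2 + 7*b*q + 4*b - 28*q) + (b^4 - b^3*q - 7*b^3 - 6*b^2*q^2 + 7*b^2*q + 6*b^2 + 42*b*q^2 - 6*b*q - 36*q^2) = 2*b^4 - 8*b^3*q - 11*b^3 - 6*b^2*q^2 + 35*b^2*q + 5*b^2 + 42*b*q^2 + b*q + 4*b - 36*q^2 - 28*q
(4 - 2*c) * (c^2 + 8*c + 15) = -2*c^3 - 12*c^2 + 2*c + 60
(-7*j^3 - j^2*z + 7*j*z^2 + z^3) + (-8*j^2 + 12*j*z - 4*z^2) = -7*j^3 - j^2*z - 8*j^2 + 7*j*z^2 + 12*j*z + z^3 - 4*z^2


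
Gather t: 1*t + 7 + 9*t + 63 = 10*t + 70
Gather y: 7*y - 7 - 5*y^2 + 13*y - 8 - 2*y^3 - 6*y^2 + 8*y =-2*y^3 - 11*y^2 + 28*y - 15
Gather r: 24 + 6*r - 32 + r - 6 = 7*r - 14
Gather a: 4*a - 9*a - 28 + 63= 35 - 5*a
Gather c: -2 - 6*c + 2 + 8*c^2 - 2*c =8*c^2 - 8*c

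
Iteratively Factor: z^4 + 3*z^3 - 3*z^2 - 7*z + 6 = (z + 3)*(z^3 - 3*z + 2) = (z + 2)*(z + 3)*(z^2 - 2*z + 1) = (z - 1)*(z + 2)*(z + 3)*(z - 1)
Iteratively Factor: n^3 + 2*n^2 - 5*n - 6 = (n - 2)*(n^2 + 4*n + 3) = (n - 2)*(n + 3)*(n + 1)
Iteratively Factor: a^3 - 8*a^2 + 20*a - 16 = (a - 2)*(a^2 - 6*a + 8) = (a - 4)*(a - 2)*(a - 2)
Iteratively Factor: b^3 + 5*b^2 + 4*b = (b + 1)*(b^2 + 4*b) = (b + 1)*(b + 4)*(b)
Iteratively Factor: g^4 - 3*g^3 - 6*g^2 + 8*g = (g - 1)*(g^3 - 2*g^2 - 8*g) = (g - 4)*(g - 1)*(g^2 + 2*g) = g*(g - 4)*(g - 1)*(g + 2)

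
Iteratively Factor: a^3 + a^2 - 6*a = (a - 2)*(a^2 + 3*a) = (a - 2)*(a + 3)*(a)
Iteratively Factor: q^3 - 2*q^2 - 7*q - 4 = (q + 1)*(q^2 - 3*q - 4) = (q + 1)^2*(q - 4)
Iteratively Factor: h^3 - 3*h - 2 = (h + 1)*(h^2 - h - 2) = (h - 2)*(h + 1)*(h + 1)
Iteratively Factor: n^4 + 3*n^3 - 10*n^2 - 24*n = (n + 2)*(n^3 + n^2 - 12*n) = (n - 3)*(n + 2)*(n^2 + 4*n) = n*(n - 3)*(n + 2)*(n + 4)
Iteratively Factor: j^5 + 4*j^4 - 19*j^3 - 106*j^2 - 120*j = (j + 2)*(j^4 + 2*j^3 - 23*j^2 - 60*j) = j*(j + 2)*(j^3 + 2*j^2 - 23*j - 60) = j*(j + 2)*(j + 4)*(j^2 - 2*j - 15) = j*(j + 2)*(j + 3)*(j + 4)*(j - 5)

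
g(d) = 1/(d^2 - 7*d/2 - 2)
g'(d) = (7/2 - 2*d)/(d^2 - 7*d/2 - 2)^2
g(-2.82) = 0.06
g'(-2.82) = 0.04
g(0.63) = -0.26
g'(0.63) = 0.15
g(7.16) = 0.04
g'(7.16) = -0.02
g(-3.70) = 0.04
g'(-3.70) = 0.02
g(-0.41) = -2.52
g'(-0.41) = 27.42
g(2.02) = -0.20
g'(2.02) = -0.02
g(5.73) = 0.09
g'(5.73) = -0.07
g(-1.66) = 0.15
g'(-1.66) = 0.16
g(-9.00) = 0.01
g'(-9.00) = 0.00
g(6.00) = 0.08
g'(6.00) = -0.05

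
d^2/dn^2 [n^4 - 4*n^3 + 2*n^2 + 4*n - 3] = 12*n^2 - 24*n + 4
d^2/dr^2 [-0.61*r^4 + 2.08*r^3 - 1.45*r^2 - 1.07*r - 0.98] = -7.32*r^2 + 12.48*r - 2.9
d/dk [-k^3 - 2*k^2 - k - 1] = -3*k^2 - 4*k - 1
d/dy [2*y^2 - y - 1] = 4*y - 1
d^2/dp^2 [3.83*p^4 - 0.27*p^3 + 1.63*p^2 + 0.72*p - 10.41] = 45.96*p^2 - 1.62*p + 3.26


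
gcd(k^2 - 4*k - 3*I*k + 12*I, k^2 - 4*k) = k - 4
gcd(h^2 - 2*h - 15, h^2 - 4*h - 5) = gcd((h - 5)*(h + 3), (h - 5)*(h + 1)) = h - 5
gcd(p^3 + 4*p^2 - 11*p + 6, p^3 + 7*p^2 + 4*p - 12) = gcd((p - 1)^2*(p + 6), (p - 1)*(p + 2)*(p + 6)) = p^2 + 5*p - 6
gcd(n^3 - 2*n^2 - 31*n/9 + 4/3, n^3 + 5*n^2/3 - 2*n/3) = n - 1/3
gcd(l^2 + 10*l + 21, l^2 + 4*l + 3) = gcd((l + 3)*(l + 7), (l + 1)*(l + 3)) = l + 3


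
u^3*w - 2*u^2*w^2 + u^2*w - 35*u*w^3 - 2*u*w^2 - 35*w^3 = (u - 7*w)*(u + 5*w)*(u*w + w)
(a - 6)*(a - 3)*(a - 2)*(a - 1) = a^4 - 12*a^3 + 47*a^2 - 72*a + 36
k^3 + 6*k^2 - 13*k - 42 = (k - 3)*(k + 2)*(k + 7)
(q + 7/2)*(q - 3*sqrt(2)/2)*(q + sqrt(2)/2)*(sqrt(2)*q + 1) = sqrt(2)*q^4 - q^3 + 7*sqrt(2)*q^3/2 - 5*sqrt(2)*q^2/2 - 7*q^2/2 - 35*sqrt(2)*q/4 - 3*q/2 - 21/4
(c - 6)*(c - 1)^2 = c^3 - 8*c^2 + 13*c - 6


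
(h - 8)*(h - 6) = h^2 - 14*h + 48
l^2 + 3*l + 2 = (l + 1)*(l + 2)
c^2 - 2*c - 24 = (c - 6)*(c + 4)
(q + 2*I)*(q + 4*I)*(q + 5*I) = q^3 + 11*I*q^2 - 38*q - 40*I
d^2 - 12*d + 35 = (d - 7)*(d - 5)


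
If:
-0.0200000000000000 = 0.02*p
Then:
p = -1.00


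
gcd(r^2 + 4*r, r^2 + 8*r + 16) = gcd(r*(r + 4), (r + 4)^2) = r + 4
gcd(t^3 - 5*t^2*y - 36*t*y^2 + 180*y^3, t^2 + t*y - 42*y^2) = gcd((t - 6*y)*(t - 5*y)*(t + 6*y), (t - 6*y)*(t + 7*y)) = -t + 6*y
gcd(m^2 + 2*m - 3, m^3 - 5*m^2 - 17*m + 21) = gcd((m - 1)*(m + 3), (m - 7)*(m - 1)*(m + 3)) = m^2 + 2*m - 3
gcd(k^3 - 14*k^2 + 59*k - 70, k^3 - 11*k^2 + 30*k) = k - 5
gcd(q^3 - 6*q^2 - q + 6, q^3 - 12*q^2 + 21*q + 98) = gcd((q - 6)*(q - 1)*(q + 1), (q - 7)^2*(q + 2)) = 1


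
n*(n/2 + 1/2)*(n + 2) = n^3/2 + 3*n^2/2 + n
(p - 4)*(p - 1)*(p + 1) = p^3 - 4*p^2 - p + 4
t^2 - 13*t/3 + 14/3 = (t - 7/3)*(t - 2)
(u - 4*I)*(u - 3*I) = u^2 - 7*I*u - 12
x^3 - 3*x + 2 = (x - 1)^2*(x + 2)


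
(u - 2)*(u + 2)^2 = u^3 + 2*u^2 - 4*u - 8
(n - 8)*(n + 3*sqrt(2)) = n^2 - 8*n + 3*sqrt(2)*n - 24*sqrt(2)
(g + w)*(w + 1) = g*w + g + w^2 + w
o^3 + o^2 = o^2*(o + 1)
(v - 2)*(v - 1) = v^2 - 3*v + 2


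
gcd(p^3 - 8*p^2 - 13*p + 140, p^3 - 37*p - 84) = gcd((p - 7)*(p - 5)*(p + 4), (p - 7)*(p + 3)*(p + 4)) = p^2 - 3*p - 28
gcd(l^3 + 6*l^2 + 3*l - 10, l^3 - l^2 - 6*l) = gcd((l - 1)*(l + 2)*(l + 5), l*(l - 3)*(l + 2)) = l + 2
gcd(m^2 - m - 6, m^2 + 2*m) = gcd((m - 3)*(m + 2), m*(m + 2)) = m + 2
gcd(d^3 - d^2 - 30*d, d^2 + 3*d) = d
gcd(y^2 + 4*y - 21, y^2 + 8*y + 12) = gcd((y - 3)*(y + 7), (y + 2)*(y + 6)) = 1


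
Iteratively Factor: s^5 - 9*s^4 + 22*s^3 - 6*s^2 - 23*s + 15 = (s - 3)*(s^4 - 6*s^3 + 4*s^2 + 6*s - 5) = (s - 3)*(s + 1)*(s^3 - 7*s^2 + 11*s - 5) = (s - 3)*(s - 1)*(s + 1)*(s^2 - 6*s + 5) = (s - 3)*(s - 1)^2*(s + 1)*(s - 5)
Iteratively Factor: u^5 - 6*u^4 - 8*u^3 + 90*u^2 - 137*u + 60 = (u - 1)*(u^4 - 5*u^3 - 13*u^2 + 77*u - 60) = (u - 1)^2*(u^3 - 4*u^2 - 17*u + 60) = (u - 3)*(u - 1)^2*(u^2 - u - 20) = (u - 5)*(u - 3)*(u - 1)^2*(u + 4)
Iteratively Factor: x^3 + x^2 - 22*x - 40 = (x + 4)*(x^2 - 3*x - 10) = (x - 5)*(x + 4)*(x + 2)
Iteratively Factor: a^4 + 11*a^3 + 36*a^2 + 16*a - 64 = (a + 4)*(a^3 + 7*a^2 + 8*a - 16) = (a + 4)^2*(a^2 + 3*a - 4) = (a - 1)*(a + 4)^2*(a + 4)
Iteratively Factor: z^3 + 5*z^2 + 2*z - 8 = (z + 2)*(z^2 + 3*z - 4) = (z + 2)*(z + 4)*(z - 1)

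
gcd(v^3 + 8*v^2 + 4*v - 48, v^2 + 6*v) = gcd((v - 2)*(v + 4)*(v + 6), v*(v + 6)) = v + 6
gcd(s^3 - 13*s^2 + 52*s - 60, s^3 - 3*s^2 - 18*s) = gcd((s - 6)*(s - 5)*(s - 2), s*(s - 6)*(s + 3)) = s - 6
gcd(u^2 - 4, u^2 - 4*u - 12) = u + 2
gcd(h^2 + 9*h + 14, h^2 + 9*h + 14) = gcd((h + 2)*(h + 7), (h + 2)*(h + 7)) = h^2 + 9*h + 14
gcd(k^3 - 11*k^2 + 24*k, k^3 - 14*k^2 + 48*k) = k^2 - 8*k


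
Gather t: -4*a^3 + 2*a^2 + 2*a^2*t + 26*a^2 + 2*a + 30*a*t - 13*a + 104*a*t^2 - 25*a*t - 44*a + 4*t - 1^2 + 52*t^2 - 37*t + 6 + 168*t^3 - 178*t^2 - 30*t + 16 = -4*a^3 + 28*a^2 - 55*a + 168*t^3 + t^2*(104*a - 126) + t*(2*a^2 + 5*a - 63) + 21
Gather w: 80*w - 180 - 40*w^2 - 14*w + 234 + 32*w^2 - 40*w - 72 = -8*w^2 + 26*w - 18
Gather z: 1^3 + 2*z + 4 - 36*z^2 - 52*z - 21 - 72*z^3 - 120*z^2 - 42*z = -72*z^3 - 156*z^2 - 92*z - 16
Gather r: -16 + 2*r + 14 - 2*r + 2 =0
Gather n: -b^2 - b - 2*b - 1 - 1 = -b^2 - 3*b - 2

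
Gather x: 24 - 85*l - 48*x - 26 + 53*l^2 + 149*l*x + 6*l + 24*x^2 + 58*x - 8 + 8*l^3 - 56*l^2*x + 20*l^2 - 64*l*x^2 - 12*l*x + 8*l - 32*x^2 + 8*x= 8*l^3 + 73*l^2 - 71*l + x^2*(-64*l - 8) + x*(-56*l^2 + 137*l + 18) - 10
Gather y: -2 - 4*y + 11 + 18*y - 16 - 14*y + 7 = 0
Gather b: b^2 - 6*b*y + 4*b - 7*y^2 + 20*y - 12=b^2 + b*(4 - 6*y) - 7*y^2 + 20*y - 12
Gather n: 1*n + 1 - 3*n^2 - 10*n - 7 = -3*n^2 - 9*n - 6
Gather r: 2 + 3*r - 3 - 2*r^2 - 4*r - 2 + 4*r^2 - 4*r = 2*r^2 - 5*r - 3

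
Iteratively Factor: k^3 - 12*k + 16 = (k - 2)*(k^2 + 2*k - 8) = (k - 2)*(k + 4)*(k - 2)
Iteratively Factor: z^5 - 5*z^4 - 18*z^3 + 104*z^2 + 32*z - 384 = (z - 3)*(z^4 - 2*z^3 - 24*z^2 + 32*z + 128) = (z - 3)*(z + 4)*(z^3 - 6*z^2 + 32) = (z - 4)*(z - 3)*(z + 4)*(z^2 - 2*z - 8) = (z - 4)^2*(z - 3)*(z + 4)*(z + 2)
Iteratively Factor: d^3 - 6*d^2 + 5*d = (d - 1)*(d^2 - 5*d) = (d - 5)*(d - 1)*(d)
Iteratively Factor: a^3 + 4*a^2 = (a + 4)*(a^2) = a*(a + 4)*(a)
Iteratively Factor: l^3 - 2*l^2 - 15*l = (l)*(l^2 - 2*l - 15) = l*(l - 5)*(l + 3)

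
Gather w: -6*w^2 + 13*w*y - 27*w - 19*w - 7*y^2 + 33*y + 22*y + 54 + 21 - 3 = -6*w^2 + w*(13*y - 46) - 7*y^2 + 55*y + 72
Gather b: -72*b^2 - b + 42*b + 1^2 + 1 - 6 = -72*b^2 + 41*b - 4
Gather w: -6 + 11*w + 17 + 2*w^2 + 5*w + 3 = 2*w^2 + 16*w + 14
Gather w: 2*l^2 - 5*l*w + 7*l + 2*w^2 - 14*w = 2*l^2 + 7*l + 2*w^2 + w*(-5*l - 14)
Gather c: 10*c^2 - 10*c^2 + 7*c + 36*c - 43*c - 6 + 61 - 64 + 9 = 0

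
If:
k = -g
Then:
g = -k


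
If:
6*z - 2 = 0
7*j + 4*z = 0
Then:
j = -4/21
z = 1/3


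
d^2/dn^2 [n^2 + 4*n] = 2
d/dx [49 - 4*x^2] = -8*x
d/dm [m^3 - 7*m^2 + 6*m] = 3*m^2 - 14*m + 6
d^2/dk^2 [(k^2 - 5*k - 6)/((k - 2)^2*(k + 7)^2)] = 6*(k^4 - 10*k^3 - 16*k^2 - 235*k - 374)/(k^8 + 20*k^7 + 94*k^6 - 340*k^5 - 2399*k^4 + 4760*k^3 + 18424*k^2 - 54880*k + 38416)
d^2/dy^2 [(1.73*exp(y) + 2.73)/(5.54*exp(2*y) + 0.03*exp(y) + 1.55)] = (53.096468*exp(4*y) + 334.864746*exp(3*y) - 87.771882*exp(2*y) - 93.848028*exp(y) + 4.02938)*exp(y)/(170.031464*exp(6*y) + 2.762244*exp(5*y) + 142.730898*exp(4*y) + 1.545687*exp(3*y) + 39.933735*exp(2*y) + 0.216225*exp(y) + 3.723875)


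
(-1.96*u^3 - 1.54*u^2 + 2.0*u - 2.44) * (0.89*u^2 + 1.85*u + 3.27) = -1.7444*u^5 - 4.9966*u^4 - 7.4782*u^3 - 3.5074*u^2 + 2.026*u - 7.9788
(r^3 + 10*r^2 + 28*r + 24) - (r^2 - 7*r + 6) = r^3 + 9*r^2 + 35*r + 18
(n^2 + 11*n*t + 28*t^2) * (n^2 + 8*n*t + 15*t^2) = n^4 + 19*n^3*t + 131*n^2*t^2 + 389*n*t^3 + 420*t^4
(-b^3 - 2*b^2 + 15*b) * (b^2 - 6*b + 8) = -b^5 + 4*b^4 + 19*b^3 - 106*b^2 + 120*b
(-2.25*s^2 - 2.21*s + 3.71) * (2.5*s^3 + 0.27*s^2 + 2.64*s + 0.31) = -5.625*s^5 - 6.1325*s^4 + 2.7383*s^3 - 5.5302*s^2 + 9.1093*s + 1.1501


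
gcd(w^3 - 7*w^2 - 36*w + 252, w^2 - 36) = w^2 - 36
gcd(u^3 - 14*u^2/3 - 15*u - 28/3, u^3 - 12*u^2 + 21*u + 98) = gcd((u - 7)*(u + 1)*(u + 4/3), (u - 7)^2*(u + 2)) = u - 7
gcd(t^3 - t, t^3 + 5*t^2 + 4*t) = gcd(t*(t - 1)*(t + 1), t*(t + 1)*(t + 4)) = t^2 + t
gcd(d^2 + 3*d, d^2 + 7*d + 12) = d + 3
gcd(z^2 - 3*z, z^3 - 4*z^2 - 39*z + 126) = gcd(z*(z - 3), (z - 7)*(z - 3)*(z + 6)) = z - 3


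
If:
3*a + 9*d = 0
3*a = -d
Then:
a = 0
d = 0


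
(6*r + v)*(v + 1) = 6*r*v + 6*r + v^2 + v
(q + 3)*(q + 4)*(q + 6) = q^3 + 13*q^2 + 54*q + 72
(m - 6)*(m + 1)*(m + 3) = m^3 - 2*m^2 - 21*m - 18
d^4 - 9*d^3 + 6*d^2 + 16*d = d*(d - 8)*(d - 2)*(d + 1)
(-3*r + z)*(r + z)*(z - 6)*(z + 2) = -3*r^2*z^2 + 12*r^2*z + 36*r^2 - 2*r*z^3 + 8*r*z^2 + 24*r*z + z^4 - 4*z^3 - 12*z^2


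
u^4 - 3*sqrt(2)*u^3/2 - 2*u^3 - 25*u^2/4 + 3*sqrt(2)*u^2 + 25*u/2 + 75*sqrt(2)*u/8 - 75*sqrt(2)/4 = (u - 5/2)*(u - 2)*(u + 5/2)*(u - 3*sqrt(2)/2)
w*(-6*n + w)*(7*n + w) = -42*n^2*w + n*w^2 + w^3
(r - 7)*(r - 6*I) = r^2 - 7*r - 6*I*r + 42*I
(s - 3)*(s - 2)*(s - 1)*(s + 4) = s^4 - 2*s^3 - 13*s^2 + 38*s - 24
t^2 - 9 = (t - 3)*(t + 3)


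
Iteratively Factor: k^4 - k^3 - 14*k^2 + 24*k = (k - 2)*(k^3 + k^2 - 12*k) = (k - 3)*(k - 2)*(k^2 + 4*k) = (k - 3)*(k - 2)*(k + 4)*(k)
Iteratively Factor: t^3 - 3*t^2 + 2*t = (t - 2)*(t^2 - t) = (t - 2)*(t - 1)*(t)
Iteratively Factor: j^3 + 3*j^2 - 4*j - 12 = (j + 2)*(j^2 + j - 6) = (j + 2)*(j + 3)*(j - 2)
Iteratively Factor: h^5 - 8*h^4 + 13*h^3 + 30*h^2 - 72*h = (h + 2)*(h^4 - 10*h^3 + 33*h^2 - 36*h) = h*(h + 2)*(h^3 - 10*h^2 + 33*h - 36) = h*(h - 3)*(h + 2)*(h^2 - 7*h + 12) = h*(h - 3)^2*(h + 2)*(h - 4)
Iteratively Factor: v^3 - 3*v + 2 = (v + 2)*(v^2 - 2*v + 1) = (v - 1)*(v + 2)*(v - 1)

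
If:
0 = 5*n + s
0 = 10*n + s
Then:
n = 0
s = 0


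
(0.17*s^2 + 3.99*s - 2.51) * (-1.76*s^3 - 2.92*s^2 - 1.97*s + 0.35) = -0.2992*s^5 - 7.5188*s^4 - 7.5681*s^3 - 0.471600000000001*s^2 + 6.3412*s - 0.8785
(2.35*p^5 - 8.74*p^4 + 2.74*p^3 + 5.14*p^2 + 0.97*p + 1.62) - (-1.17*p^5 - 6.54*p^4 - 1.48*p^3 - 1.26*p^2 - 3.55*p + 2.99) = 3.52*p^5 - 2.2*p^4 + 4.22*p^3 + 6.4*p^2 + 4.52*p - 1.37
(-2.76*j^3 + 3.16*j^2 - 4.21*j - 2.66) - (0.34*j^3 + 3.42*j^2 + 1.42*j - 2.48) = -3.1*j^3 - 0.26*j^2 - 5.63*j - 0.18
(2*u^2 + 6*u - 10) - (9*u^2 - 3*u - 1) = -7*u^2 + 9*u - 9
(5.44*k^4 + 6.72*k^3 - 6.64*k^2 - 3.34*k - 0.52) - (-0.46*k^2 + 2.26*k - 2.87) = 5.44*k^4 + 6.72*k^3 - 6.18*k^2 - 5.6*k + 2.35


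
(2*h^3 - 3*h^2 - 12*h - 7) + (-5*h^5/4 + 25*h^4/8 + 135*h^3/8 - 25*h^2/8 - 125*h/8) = -5*h^5/4 + 25*h^4/8 + 151*h^3/8 - 49*h^2/8 - 221*h/8 - 7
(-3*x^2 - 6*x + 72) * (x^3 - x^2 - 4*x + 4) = -3*x^5 - 3*x^4 + 90*x^3 - 60*x^2 - 312*x + 288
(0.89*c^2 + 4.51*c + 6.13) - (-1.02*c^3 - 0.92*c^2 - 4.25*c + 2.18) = 1.02*c^3 + 1.81*c^2 + 8.76*c + 3.95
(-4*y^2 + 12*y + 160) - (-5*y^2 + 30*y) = y^2 - 18*y + 160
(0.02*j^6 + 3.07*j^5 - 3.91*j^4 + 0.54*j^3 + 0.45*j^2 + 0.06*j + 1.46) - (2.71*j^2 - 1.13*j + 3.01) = 0.02*j^6 + 3.07*j^5 - 3.91*j^4 + 0.54*j^3 - 2.26*j^2 + 1.19*j - 1.55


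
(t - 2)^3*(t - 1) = t^4 - 7*t^3 + 18*t^2 - 20*t + 8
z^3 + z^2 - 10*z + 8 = (z - 2)*(z - 1)*(z + 4)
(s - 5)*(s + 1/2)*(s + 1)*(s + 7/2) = s^4 - 77*s^2/4 - 27*s - 35/4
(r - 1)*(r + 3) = r^2 + 2*r - 3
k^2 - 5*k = k*(k - 5)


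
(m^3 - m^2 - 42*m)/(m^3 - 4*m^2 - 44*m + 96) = m*(m - 7)/(m^2 - 10*m + 16)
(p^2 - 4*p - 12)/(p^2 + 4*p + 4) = (p - 6)/(p + 2)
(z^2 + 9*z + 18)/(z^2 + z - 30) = (z + 3)/(z - 5)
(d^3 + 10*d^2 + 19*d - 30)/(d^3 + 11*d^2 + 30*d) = (d - 1)/d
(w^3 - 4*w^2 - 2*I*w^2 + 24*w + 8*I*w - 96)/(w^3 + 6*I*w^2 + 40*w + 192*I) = (w - 4)/(w + 8*I)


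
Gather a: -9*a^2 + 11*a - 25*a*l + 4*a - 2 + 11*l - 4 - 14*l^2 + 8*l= -9*a^2 + a*(15 - 25*l) - 14*l^2 + 19*l - 6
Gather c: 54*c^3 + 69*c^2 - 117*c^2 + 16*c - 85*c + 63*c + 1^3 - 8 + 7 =54*c^3 - 48*c^2 - 6*c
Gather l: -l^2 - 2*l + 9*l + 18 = -l^2 + 7*l + 18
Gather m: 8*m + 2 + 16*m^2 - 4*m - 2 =16*m^2 + 4*m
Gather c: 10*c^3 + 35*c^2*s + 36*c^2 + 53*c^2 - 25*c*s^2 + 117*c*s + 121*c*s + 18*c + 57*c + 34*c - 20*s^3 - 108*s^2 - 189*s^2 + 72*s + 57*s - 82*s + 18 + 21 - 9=10*c^3 + c^2*(35*s + 89) + c*(-25*s^2 + 238*s + 109) - 20*s^3 - 297*s^2 + 47*s + 30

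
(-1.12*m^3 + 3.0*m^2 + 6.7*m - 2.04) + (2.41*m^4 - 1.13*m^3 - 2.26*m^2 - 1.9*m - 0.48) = 2.41*m^4 - 2.25*m^3 + 0.74*m^2 + 4.8*m - 2.52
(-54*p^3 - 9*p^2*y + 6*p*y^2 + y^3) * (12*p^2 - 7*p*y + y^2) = -648*p^5 + 270*p^4*y + 81*p^3*y^2 - 39*p^2*y^3 - p*y^4 + y^5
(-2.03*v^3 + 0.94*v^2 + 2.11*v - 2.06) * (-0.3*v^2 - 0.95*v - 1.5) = 0.609*v^5 + 1.6465*v^4 + 1.519*v^3 - 2.7965*v^2 - 1.208*v + 3.09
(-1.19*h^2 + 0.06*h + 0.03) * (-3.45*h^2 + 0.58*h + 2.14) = 4.1055*h^4 - 0.8972*h^3 - 2.6153*h^2 + 0.1458*h + 0.0642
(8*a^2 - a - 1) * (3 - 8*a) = -64*a^3 + 32*a^2 + 5*a - 3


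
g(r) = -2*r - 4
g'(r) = -2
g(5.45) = -14.90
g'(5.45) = -2.00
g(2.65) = -9.30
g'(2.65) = -2.00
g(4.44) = -12.88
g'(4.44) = -2.00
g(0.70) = -5.40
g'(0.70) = -2.00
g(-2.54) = 1.08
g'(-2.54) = -2.00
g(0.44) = -4.88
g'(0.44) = -2.00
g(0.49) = -4.98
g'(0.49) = -2.00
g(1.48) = -6.96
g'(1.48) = -2.00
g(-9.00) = 14.00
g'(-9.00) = -2.00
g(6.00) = -16.00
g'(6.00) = -2.00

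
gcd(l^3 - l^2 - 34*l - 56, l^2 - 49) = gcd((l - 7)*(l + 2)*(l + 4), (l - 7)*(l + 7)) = l - 7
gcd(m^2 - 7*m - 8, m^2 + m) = m + 1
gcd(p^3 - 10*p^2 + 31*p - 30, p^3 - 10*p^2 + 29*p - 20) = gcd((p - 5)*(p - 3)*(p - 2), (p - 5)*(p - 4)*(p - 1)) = p - 5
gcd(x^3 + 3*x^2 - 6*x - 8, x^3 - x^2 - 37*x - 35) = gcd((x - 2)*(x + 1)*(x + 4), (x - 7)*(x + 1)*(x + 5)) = x + 1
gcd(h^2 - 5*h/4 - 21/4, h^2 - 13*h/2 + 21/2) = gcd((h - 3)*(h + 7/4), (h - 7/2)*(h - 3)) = h - 3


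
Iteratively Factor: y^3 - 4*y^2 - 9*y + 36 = (y + 3)*(y^2 - 7*y + 12) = (y - 4)*(y + 3)*(y - 3)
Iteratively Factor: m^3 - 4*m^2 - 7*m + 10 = (m + 2)*(m^2 - 6*m + 5) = (m - 1)*(m + 2)*(m - 5)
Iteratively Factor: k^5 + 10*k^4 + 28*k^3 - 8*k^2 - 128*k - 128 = (k + 2)*(k^4 + 8*k^3 + 12*k^2 - 32*k - 64) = (k + 2)*(k + 4)*(k^3 + 4*k^2 - 4*k - 16) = (k - 2)*(k + 2)*(k + 4)*(k^2 + 6*k + 8) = (k - 2)*(k + 2)*(k + 4)^2*(k + 2)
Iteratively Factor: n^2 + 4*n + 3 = (n + 1)*(n + 3)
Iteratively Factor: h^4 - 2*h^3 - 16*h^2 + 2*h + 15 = (h + 1)*(h^3 - 3*h^2 - 13*h + 15) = (h - 5)*(h + 1)*(h^2 + 2*h - 3) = (h - 5)*(h + 1)*(h + 3)*(h - 1)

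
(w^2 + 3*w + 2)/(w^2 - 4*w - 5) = (w + 2)/(w - 5)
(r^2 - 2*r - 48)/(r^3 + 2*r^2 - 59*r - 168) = (r + 6)/(r^2 + 10*r + 21)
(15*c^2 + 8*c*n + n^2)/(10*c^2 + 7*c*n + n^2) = (3*c + n)/(2*c + n)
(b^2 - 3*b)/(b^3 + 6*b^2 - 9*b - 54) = b/(b^2 + 9*b + 18)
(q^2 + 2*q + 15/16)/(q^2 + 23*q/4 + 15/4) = (q + 5/4)/(q + 5)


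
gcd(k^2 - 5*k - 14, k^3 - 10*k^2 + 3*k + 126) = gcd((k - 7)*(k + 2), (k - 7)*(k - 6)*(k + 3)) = k - 7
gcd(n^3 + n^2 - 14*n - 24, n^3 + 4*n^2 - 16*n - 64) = n - 4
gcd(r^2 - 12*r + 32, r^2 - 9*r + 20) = r - 4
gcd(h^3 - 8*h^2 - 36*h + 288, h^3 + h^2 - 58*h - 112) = h - 8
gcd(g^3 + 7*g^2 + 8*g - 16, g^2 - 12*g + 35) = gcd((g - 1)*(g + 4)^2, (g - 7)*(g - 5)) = 1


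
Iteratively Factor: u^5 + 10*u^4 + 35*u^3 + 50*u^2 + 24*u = (u + 4)*(u^4 + 6*u^3 + 11*u^2 + 6*u) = (u + 1)*(u + 4)*(u^3 + 5*u^2 + 6*u) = (u + 1)*(u + 3)*(u + 4)*(u^2 + 2*u) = (u + 1)*(u + 2)*(u + 3)*(u + 4)*(u)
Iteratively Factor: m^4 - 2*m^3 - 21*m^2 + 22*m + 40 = (m + 4)*(m^3 - 6*m^2 + 3*m + 10) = (m - 5)*(m + 4)*(m^2 - m - 2) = (m - 5)*(m - 2)*(m + 4)*(m + 1)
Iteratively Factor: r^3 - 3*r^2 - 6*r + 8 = (r - 4)*(r^2 + r - 2) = (r - 4)*(r + 2)*(r - 1)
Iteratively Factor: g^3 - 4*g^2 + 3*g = (g)*(g^2 - 4*g + 3) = g*(g - 3)*(g - 1)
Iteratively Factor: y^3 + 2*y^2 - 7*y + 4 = (y - 1)*(y^2 + 3*y - 4) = (y - 1)^2*(y + 4)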